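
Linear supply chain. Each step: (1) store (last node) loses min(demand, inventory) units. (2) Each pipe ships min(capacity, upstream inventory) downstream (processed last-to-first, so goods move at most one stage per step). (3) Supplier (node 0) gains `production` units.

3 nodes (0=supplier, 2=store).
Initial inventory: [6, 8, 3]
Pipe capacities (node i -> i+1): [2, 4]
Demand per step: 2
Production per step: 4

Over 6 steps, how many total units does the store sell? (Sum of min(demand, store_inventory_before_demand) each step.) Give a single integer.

Step 1: sold=2 (running total=2) -> [8 6 5]
Step 2: sold=2 (running total=4) -> [10 4 7]
Step 3: sold=2 (running total=6) -> [12 2 9]
Step 4: sold=2 (running total=8) -> [14 2 9]
Step 5: sold=2 (running total=10) -> [16 2 9]
Step 6: sold=2 (running total=12) -> [18 2 9]

Answer: 12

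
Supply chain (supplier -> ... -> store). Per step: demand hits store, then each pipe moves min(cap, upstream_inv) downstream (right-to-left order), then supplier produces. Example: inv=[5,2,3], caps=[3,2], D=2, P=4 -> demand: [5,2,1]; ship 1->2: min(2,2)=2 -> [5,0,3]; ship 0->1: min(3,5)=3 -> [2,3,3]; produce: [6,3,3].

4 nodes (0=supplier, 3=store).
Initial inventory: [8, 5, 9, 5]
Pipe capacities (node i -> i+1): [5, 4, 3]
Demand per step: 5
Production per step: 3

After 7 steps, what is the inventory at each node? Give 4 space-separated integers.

Step 1: demand=5,sold=5 ship[2->3]=3 ship[1->2]=4 ship[0->1]=5 prod=3 -> inv=[6 6 10 3]
Step 2: demand=5,sold=3 ship[2->3]=3 ship[1->2]=4 ship[0->1]=5 prod=3 -> inv=[4 7 11 3]
Step 3: demand=5,sold=3 ship[2->3]=3 ship[1->2]=4 ship[0->1]=4 prod=3 -> inv=[3 7 12 3]
Step 4: demand=5,sold=3 ship[2->3]=3 ship[1->2]=4 ship[0->1]=3 prod=3 -> inv=[3 6 13 3]
Step 5: demand=5,sold=3 ship[2->3]=3 ship[1->2]=4 ship[0->1]=3 prod=3 -> inv=[3 5 14 3]
Step 6: demand=5,sold=3 ship[2->3]=3 ship[1->2]=4 ship[0->1]=3 prod=3 -> inv=[3 4 15 3]
Step 7: demand=5,sold=3 ship[2->3]=3 ship[1->2]=4 ship[0->1]=3 prod=3 -> inv=[3 3 16 3]

3 3 16 3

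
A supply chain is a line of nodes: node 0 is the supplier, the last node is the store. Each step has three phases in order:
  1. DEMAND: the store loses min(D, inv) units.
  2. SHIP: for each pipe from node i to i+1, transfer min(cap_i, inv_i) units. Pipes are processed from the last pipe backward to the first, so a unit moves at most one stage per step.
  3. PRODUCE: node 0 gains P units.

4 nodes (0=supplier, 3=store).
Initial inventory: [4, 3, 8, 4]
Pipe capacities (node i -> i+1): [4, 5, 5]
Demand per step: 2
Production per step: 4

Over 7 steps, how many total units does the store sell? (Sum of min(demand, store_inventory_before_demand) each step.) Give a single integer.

Step 1: sold=2 (running total=2) -> [4 4 6 7]
Step 2: sold=2 (running total=4) -> [4 4 5 10]
Step 3: sold=2 (running total=6) -> [4 4 4 13]
Step 4: sold=2 (running total=8) -> [4 4 4 15]
Step 5: sold=2 (running total=10) -> [4 4 4 17]
Step 6: sold=2 (running total=12) -> [4 4 4 19]
Step 7: sold=2 (running total=14) -> [4 4 4 21]

Answer: 14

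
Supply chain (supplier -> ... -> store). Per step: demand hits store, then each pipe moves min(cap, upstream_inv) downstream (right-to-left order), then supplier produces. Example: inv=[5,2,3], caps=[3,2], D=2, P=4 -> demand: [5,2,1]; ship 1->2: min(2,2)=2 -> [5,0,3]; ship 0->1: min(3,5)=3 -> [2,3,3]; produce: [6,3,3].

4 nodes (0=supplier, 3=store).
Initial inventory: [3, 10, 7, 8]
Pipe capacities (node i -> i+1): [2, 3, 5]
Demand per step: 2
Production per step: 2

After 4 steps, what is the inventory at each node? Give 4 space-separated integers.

Step 1: demand=2,sold=2 ship[2->3]=5 ship[1->2]=3 ship[0->1]=2 prod=2 -> inv=[3 9 5 11]
Step 2: demand=2,sold=2 ship[2->3]=5 ship[1->2]=3 ship[0->1]=2 prod=2 -> inv=[3 8 3 14]
Step 3: demand=2,sold=2 ship[2->3]=3 ship[1->2]=3 ship[0->1]=2 prod=2 -> inv=[3 7 3 15]
Step 4: demand=2,sold=2 ship[2->3]=3 ship[1->2]=3 ship[0->1]=2 prod=2 -> inv=[3 6 3 16]

3 6 3 16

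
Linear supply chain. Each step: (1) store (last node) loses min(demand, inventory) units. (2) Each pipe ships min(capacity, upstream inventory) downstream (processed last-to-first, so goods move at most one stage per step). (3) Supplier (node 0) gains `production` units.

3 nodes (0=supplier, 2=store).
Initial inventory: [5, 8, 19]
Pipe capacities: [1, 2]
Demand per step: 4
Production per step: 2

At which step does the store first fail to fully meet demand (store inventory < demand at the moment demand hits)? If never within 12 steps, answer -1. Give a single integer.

Step 1: demand=4,sold=4 ship[1->2]=2 ship[0->1]=1 prod=2 -> [6 7 17]
Step 2: demand=4,sold=4 ship[1->2]=2 ship[0->1]=1 prod=2 -> [7 6 15]
Step 3: demand=4,sold=4 ship[1->2]=2 ship[0->1]=1 prod=2 -> [8 5 13]
Step 4: demand=4,sold=4 ship[1->2]=2 ship[0->1]=1 prod=2 -> [9 4 11]
Step 5: demand=4,sold=4 ship[1->2]=2 ship[0->1]=1 prod=2 -> [10 3 9]
Step 6: demand=4,sold=4 ship[1->2]=2 ship[0->1]=1 prod=2 -> [11 2 7]
Step 7: demand=4,sold=4 ship[1->2]=2 ship[0->1]=1 prod=2 -> [12 1 5]
Step 8: demand=4,sold=4 ship[1->2]=1 ship[0->1]=1 prod=2 -> [13 1 2]
Step 9: demand=4,sold=2 ship[1->2]=1 ship[0->1]=1 prod=2 -> [14 1 1]
Step 10: demand=4,sold=1 ship[1->2]=1 ship[0->1]=1 prod=2 -> [15 1 1]
Step 11: demand=4,sold=1 ship[1->2]=1 ship[0->1]=1 prod=2 -> [16 1 1]
Step 12: demand=4,sold=1 ship[1->2]=1 ship[0->1]=1 prod=2 -> [17 1 1]
First stockout at step 9

9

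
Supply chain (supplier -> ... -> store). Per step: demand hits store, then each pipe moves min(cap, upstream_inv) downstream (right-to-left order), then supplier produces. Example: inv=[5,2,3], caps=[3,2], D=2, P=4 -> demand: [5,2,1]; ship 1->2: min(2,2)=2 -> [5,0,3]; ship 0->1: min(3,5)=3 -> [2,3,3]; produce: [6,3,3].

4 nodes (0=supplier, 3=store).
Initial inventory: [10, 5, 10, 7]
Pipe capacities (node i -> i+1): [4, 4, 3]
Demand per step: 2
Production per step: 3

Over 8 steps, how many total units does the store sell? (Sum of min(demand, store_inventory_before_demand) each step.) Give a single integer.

Step 1: sold=2 (running total=2) -> [9 5 11 8]
Step 2: sold=2 (running total=4) -> [8 5 12 9]
Step 3: sold=2 (running total=6) -> [7 5 13 10]
Step 4: sold=2 (running total=8) -> [6 5 14 11]
Step 5: sold=2 (running total=10) -> [5 5 15 12]
Step 6: sold=2 (running total=12) -> [4 5 16 13]
Step 7: sold=2 (running total=14) -> [3 5 17 14]
Step 8: sold=2 (running total=16) -> [3 4 18 15]

Answer: 16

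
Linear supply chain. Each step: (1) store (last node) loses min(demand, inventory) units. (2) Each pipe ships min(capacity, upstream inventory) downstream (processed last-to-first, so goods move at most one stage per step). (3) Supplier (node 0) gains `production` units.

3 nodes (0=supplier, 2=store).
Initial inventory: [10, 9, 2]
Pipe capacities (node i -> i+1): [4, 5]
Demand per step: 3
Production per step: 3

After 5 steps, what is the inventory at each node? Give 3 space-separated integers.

Step 1: demand=3,sold=2 ship[1->2]=5 ship[0->1]=4 prod=3 -> inv=[9 8 5]
Step 2: demand=3,sold=3 ship[1->2]=5 ship[0->1]=4 prod=3 -> inv=[8 7 7]
Step 3: demand=3,sold=3 ship[1->2]=5 ship[0->1]=4 prod=3 -> inv=[7 6 9]
Step 4: demand=3,sold=3 ship[1->2]=5 ship[0->1]=4 prod=3 -> inv=[6 5 11]
Step 5: demand=3,sold=3 ship[1->2]=5 ship[0->1]=4 prod=3 -> inv=[5 4 13]

5 4 13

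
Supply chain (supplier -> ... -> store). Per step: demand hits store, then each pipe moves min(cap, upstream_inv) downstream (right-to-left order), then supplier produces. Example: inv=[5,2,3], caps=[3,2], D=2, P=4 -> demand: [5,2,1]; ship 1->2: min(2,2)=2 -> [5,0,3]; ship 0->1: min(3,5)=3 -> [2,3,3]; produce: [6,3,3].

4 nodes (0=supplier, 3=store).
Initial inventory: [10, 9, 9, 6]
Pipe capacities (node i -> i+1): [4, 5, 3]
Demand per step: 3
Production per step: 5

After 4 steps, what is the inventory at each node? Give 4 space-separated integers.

Step 1: demand=3,sold=3 ship[2->3]=3 ship[1->2]=5 ship[0->1]=4 prod=5 -> inv=[11 8 11 6]
Step 2: demand=3,sold=3 ship[2->3]=3 ship[1->2]=5 ship[0->1]=4 prod=5 -> inv=[12 7 13 6]
Step 3: demand=3,sold=3 ship[2->3]=3 ship[1->2]=5 ship[0->1]=4 prod=5 -> inv=[13 6 15 6]
Step 4: demand=3,sold=3 ship[2->3]=3 ship[1->2]=5 ship[0->1]=4 prod=5 -> inv=[14 5 17 6]

14 5 17 6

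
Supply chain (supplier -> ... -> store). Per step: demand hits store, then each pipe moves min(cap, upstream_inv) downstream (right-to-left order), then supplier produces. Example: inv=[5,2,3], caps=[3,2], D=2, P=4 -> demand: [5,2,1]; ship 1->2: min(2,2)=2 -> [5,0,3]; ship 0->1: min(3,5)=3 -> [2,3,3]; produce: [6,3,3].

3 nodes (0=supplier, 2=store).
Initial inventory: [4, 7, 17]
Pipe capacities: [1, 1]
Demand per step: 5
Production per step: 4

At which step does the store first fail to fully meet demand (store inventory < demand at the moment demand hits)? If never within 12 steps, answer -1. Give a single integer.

Step 1: demand=5,sold=5 ship[1->2]=1 ship[0->1]=1 prod=4 -> [7 7 13]
Step 2: demand=5,sold=5 ship[1->2]=1 ship[0->1]=1 prod=4 -> [10 7 9]
Step 3: demand=5,sold=5 ship[1->2]=1 ship[0->1]=1 prod=4 -> [13 7 5]
Step 4: demand=5,sold=5 ship[1->2]=1 ship[0->1]=1 prod=4 -> [16 7 1]
Step 5: demand=5,sold=1 ship[1->2]=1 ship[0->1]=1 prod=4 -> [19 7 1]
Step 6: demand=5,sold=1 ship[1->2]=1 ship[0->1]=1 prod=4 -> [22 7 1]
Step 7: demand=5,sold=1 ship[1->2]=1 ship[0->1]=1 prod=4 -> [25 7 1]
Step 8: demand=5,sold=1 ship[1->2]=1 ship[0->1]=1 prod=4 -> [28 7 1]
Step 9: demand=5,sold=1 ship[1->2]=1 ship[0->1]=1 prod=4 -> [31 7 1]
Step 10: demand=5,sold=1 ship[1->2]=1 ship[0->1]=1 prod=4 -> [34 7 1]
Step 11: demand=5,sold=1 ship[1->2]=1 ship[0->1]=1 prod=4 -> [37 7 1]
Step 12: demand=5,sold=1 ship[1->2]=1 ship[0->1]=1 prod=4 -> [40 7 1]
First stockout at step 5

5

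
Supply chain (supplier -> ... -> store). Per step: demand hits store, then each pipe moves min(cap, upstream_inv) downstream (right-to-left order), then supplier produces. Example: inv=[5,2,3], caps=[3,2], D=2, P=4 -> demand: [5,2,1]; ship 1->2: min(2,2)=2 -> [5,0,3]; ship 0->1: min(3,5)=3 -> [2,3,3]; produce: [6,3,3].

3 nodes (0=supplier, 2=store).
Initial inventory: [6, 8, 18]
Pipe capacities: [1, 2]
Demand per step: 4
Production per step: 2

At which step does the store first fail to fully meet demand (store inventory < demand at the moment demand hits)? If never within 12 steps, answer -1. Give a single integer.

Step 1: demand=4,sold=4 ship[1->2]=2 ship[0->1]=1 prod=2 -> [7 7 16]
Step 2: demand=4,sold=4 ship[1->2]=2 ship[0->1]=1 prod=2 -> [8 6 14]
Step 3: demand=4,sold=4 ship[1->2]=2 ship[0->1]=1 prod=2 -> [9 5 12]
Step 4: demand=4,sold=4 ship[1->2]=2 ship[0->1]=1 prod=2 -> [10 4 10]
Step 5: demand=4,sold=4 ship[1->2]=2 ship[0->1]=1 prod=2 -> [11 3 8]
Step 6: demand=4,sold=4 ship[1->2]=2 ship[0->1]=1 prod=2 -> [12 2 6]
Step 7: demand=4,sold=4 ship[1->2]=2 ship[0->1]=1 prod=2 -> [13 1 4]
Step 8: demand=4,sold=4 ship[1->2]=1 ship[0->1]=1 prod=2 -> [14 1 1]
Step 9: demand=4,sold=1 ship[1->2]=1 ship[0->1]=1 prod=2 -> [15 1 1]
Step 10: demand=4,sold=1 ship[1->2]=1 ship[0->1]=1 prod=2 -> [16 1 1]
Step 11: demand=4,sold=1 ship[1->2]=1 ship[0->1]=1 prod=2 -> [17 1 1]
Step 12: demand=4,sold=1 ship[1->2]=1 ship[0->1]=1 prod=2 -> [18 1 1]
First stockout at step 9

9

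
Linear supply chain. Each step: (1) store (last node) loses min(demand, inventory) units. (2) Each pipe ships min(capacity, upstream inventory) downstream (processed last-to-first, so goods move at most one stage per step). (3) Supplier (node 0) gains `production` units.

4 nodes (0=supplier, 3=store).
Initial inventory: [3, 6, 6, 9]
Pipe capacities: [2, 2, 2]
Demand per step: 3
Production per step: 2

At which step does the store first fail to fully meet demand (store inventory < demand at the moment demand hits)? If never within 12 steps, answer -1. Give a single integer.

Step 1: demand=3,sold=3 ship[2->3]=2 ship[1->2]=2 ship[0->1]=2 prod=2 -> [3 6 6 8]
Step 2: demand=3,sold=3 ship[2->3]=2 ship[1->2]=2 ship[0->1]=2 prod=2 -> [3 6 6 7]
Step 3: demand=3,sold=3 ship[2->3]=2 ship[1->2]=2 ship[0->1]=2 prod=2 -> [3 6 6 6]
Step 4: demand=3,sold=3 ship[2->3]=2 ship[1->2]=2 ship[0->1]=2 prod=2 -> [3 6 6 5]
Step 5: demand=3,sold=3 ship[2->3]=2 ship[1->2]=2 ship[0->1]=2 prod=2 -> [3 6 6 4]
Step 6: demand=3,sold=3 ship[2->3]=2 ship[1->2]=2 ship[0->1]=2 prod=2 -> [3 6 6 3]
Step 7: demand=3,sold=3 ship[2->3]=2 ship[1->2]=2 ship[0->1]=2 prod=2 -> [3 6 6 2]
Step 8: demand=3,sold=2 ship[2->3]=2 ship[1->2]=2 ship[0->1]=2 prod=2 -> [3 6 6 2]
Step 9: demand=3,sold=2 ship[2->3]=2 ship[1->2]=2 ship[0->1]=2 prod=2 -> [3 6 6 2]
Step 10: demand=3,sold=2 ship[2->3]=2 ship[1->2]=2 ship[0->1]=2 prod=2 -> [3 6 6 2]
Step 11: demand=3,sold=2 ship[2->3]=2 ship[1->2]=2 ship[0->1]=2 prod=2 -> [3 6 6 2]
Step 12: demand=3,sold=2 ship[2->3]=2 ship[1->2]=2 ship[0->1]=2 prod=2 -> [3 6 6 2]
First stockout at step 8

8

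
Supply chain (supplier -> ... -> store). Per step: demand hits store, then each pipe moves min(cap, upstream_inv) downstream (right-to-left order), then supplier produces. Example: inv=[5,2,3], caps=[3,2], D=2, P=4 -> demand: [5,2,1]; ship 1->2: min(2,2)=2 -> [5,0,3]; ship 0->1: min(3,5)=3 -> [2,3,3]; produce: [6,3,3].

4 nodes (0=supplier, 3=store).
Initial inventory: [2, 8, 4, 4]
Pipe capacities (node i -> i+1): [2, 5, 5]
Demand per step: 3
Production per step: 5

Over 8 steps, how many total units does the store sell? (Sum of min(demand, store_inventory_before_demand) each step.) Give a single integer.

Answer: 24

Derivation:
Step 1: sold=3 (running total=3) -> [5 5 5 5]
Step 2: sold=3 (running total=6) -> [8 2 5 7]
Step 3: sold=3 (running total=9) -> [11 2 2 9]
Step 4: sold=3 (running total=12) -> [14 2 2 8]
Step 5: sold=3 (running total=15) -> [17 2 2 7]
Step 6: sold=3 (running total=18) -> [20 2 2 6]
Step 7: sold=3 (running total=21) -> [23 2 2 5]
Step 8: sold=3 (running total=24) -> [26 2 2 4]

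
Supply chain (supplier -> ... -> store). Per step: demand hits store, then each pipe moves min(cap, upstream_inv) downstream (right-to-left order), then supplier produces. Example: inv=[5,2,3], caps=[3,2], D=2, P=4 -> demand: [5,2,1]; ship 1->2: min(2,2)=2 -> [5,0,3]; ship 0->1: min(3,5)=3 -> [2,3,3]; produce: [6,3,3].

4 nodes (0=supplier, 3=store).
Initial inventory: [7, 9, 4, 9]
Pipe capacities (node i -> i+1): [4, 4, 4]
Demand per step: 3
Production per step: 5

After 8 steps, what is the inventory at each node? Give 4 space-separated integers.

Step 1: demand=3,sold=3 ship[2->3]=4 ship[1->2]=4 ship[0->1]=4 prod=5 -> inv=[8 9 4 10]
Step 2: demand=3,sold=3 ship[2->3]=4 ship[1->2]=4 ship[0->1]=4 prod=5 -> inv=[9 9 4 11]
Step 3: demand=3,sold=3 ship[2->3]=4 ship[1->2]=4 ship[0->1]=4 prod=5 -> inv=[10 9 4 12]
Step 4: demand=3,sold=3 ship[2->3]=4 ship[1->2]=4 ship[0->1]=4 prod=5 -> inv=[11 9 4 13]
Step 5: demand=3,sold=3 ship[2->3]=4 ship[1->2]=4 ship[0->1]=4 prod=5 -> inv=[12 9 4 14]
Step 6: demand=3,sold=3 ship[2->3]=4 ship[1->2]=4 ship[0->1]=4 prod=5 -> inv=[13 9 4 15]
Step 7: demand=3,sold=3 ship[2->3]=4 ship[1->2]=4 ship[0->1]=4 prod=5 -> inv=[14 9 4 16]
Step 8: demand=3,sold=3 ship[2->3]=4 ship[1->2]=4 ship[0->1]=4 prod=5 -> inv=[15 9 4 17]

15 9 4 17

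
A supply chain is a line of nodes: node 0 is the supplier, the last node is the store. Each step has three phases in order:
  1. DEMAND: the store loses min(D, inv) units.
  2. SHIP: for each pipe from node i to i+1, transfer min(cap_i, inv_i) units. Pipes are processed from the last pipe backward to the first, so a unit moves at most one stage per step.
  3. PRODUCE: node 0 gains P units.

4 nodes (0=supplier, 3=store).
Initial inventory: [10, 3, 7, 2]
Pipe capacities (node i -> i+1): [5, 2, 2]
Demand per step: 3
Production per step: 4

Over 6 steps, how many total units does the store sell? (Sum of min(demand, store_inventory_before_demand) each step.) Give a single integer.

Answer: 12

Derivation:
Step 1: sold=2 (running total=2) -> [9 6 7 2]
Step 2: sold=2 (running total=4) -> [8 9 7 2]
Step 3: sold=2 (running total=6) -> [7 12 7 2]
Step 4: sold=2 (running total=8) -> [6 15 7 2]
Step 5: sold=2 (running total=10) -> [5 18 7 2]
Step 6: sold=2 (running total=12) -> [4 21 7 2]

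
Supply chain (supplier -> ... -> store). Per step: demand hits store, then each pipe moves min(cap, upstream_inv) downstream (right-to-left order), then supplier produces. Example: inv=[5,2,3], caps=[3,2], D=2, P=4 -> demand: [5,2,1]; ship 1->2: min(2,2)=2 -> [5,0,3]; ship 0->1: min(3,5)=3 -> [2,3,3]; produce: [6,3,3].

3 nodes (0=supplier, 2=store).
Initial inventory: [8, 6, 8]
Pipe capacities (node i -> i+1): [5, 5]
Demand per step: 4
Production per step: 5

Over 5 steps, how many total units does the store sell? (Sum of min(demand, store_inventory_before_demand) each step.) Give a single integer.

Answer: 20

Derivation:
Step 1: sold=4 (running total=4) -> [8 6 9]
Step 2: sold=4 (running total=8) -> [8 6 10]
Step 3: sold=4 (running total=12) -> [8 6 11]
Step 4: sold=4 (running total=16) -> [8 6 12]
Step 5: sold=4 (running total=20) -> [8 6 13]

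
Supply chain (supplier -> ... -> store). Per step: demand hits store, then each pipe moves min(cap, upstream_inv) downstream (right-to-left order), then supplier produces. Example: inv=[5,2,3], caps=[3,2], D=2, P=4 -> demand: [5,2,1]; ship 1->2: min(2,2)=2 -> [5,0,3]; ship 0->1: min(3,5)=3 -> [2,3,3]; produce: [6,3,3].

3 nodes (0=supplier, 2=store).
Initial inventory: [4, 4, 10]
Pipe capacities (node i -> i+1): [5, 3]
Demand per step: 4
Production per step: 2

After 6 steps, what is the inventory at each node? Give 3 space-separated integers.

Step 1: demand=4,sold=4 ship[1->2]=3 ship[0->1]=4 prod=2 -> inv=[2 5 9]
Step 2: demand=4,sold=4 ship[1->2]=3 ship[0->1]=2 prod=2 -> inv=[2 4 8]
Step 3: demand=4,sold=4 ship[1->2]=3 ship[0->1]=2 prod=2 -> inv=[2 3 7]
Step 4: demand=4,sold=4 ship[1->2]=3 ship[0->1]=2 prod=2 -> inv=[2 2 6]
Step 5: demand=4,sold=4 ship[1->2]=2 ship[0->1]=2 prod=2 -> inv=[2 2 4]
Step 6: demand=4,sold=4 ship[1->2]=2 ship[0->1]=2 prod=2 -> inv=[2 2 2]

2 2 2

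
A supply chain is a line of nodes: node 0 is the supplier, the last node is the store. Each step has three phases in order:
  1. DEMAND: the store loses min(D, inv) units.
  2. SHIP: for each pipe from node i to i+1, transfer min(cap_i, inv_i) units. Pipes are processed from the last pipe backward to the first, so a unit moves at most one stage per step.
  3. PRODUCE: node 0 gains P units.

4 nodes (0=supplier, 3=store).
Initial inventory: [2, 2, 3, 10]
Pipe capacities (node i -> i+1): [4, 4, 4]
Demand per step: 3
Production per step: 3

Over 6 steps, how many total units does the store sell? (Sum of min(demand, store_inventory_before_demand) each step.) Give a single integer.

Answer: 18

Derivation:
Step 1: sold=3 (running total=3) -> [3 2 2 10]
Step 2: sold=3 (running total=6) -> [3 3 2 9]
Step 3: sold=3 (running total=9) -> [3 3 3 8]
Step 4: sold=3 (running total=12) -> [3 3 3 8]
Step 5: sold=3 (running total=15) -> [3 3 3 8]
Step 6: sold=3 (running total=18) -> [3 3 3 8]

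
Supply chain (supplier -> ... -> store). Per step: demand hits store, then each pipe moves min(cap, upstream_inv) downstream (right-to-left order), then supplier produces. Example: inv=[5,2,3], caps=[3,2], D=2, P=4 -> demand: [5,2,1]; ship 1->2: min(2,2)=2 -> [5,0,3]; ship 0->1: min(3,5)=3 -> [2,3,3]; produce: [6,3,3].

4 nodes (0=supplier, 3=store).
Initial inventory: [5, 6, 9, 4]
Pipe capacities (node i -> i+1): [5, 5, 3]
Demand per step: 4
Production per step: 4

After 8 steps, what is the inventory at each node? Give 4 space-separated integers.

Step 1: demand=4,sold=4 ship[2->3]=3 ship[1->2]=5 ship[0->1]=5 prod=4 -> inv=[4 6 11 3]
Step 2: demand=4,sold=3 ship[2->3]=3 ship[1->2]=5 ship[0->1]=4 prod=4 -> inv=[4 5 13 3]
Step 3: demand=4,sold=3 ship[2->3]=3 ship[1->2]=5 ship[0->1]=4 prod=4 -> inv=[4 4 15 3]
Step 4: demand=4,sold=3 ship[2->3]=3 ship[1->2]=4 ship[0->1]=4 prod=4 -> inv=[4 4 16 3]
Step 5: demand=4,sold=3 ship[2->3]=3 ship[1->2]=4 ship[0->1]=4 prod=4 -> inv=[4 4 17 3]
Step 6: demand=4,sold=3 ship[2->3]=3 ship[1->2]=4 ship[0->1]=4 prod=4 -> inv=[4 4 18 3]
Step 7: demand=4,sold=3 ship[2->3]=3 ship[1->2]=4 ship[0->1]=4 prod=4 -> inv=[4 4 19 3]
Step 8: demand=4,sold=3 ship[2->3]=3 ship[1->2]=4 ship[0->1]=4 prod=4 -> inv=[4 4 20 3]

4 4 20 3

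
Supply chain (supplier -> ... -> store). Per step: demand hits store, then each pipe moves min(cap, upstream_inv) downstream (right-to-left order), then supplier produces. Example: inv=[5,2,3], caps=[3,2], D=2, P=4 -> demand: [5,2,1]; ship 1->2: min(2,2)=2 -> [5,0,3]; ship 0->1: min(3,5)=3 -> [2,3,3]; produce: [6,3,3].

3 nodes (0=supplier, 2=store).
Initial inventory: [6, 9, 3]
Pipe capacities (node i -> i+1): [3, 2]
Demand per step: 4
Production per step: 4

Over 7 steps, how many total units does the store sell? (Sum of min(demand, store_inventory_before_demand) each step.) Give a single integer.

Step 1: sold=3 (running total=3) -> [7 10 2]
Step 2: sold=2 (running total=5) -> [8 11 2]
Step 3: sold=2 (running total=7) -> [9 12 2]
Step 4: sold=2 (running total=9) -> [10 13 2]
Step 5: sold=2 (running total=11) -> [11 14 2]
Step 6: sold=2 (running total=13) -> [12 15 2]
Step 7: sold=2 (running total=15) -> [13 16 2]

Answer: 15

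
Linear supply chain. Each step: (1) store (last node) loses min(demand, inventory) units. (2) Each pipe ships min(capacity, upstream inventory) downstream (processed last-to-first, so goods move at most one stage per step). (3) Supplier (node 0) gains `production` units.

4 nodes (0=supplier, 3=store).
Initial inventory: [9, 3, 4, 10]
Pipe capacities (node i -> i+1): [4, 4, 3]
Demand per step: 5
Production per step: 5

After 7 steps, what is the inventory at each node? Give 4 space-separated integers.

Step 1: demand=5,sold=5 ship[2->3]=3 ship[1->2]=3 ship[0->1]=4 prod=5 -> inv=[10 4 4 8]
Step 2: demand=5,sold=5 ship[2->3]=3 ship[1->2]=4 ship[0->1]=4 prod=5 -> inv=[11 4 5 6]
Step 3: demand=5,sold=5 ship[2->3]=3 ship[1->2]=4 ship[0->1]=4 prod=5 -> inv=[12 4 6 4]
Step 4: demand=5,sold=4 ship[2->3]=3 ship[1->2]=4 ship[0->1]=4 prod=5 -> inv=[13 4 7 3]
Step 5: demand=5,sold=3 ship[2->3]=3 ship[1->2]=4 ship[0->1]=4 prod=5 -> inv=[14 4 8 3]
Step 6: demand=5,sold=3 ship[2->3]=3 ship[1->2]=4 ship[0->1]=4 prod=5 -> inv=[15 4 9 3]
Step 7: demand=5,sold=3 ship[2->3]=3 ship[1->2]=4 ship[0->1]=4 prod=5 -> inv=[16 4 10 3]

16 4 10 3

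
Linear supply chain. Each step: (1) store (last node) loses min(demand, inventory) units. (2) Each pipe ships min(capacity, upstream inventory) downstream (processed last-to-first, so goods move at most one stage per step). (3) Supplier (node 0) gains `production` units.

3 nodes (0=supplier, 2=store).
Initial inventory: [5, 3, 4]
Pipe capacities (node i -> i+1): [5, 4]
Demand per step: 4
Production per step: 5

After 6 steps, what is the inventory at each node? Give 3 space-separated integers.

Step 1: demand=4,sold=4 ship[1->2]=3 ship[0->1]=5 prod=5 -> inv=[5 5 3]
Step 2: demand=4,sold=3 ship[1->2]=4 ship[0->1]=5 prod=5 -> inv=[5 6 4]
Step 3: demand=4,sold=4 ship[1->2]=4 ship[0->1]=5 prod=5 -> inv=[5 7 4]
Step 4: demand=4,sold=4 ship[1->2]=4 ship[0->1]=5 prod=5 -> inv=[5 8 4]
Step 5: demand=4,sold=4 ship[1->2]=4 ship[0->1]=5 prod=5 -> inv=[5 9 4]
Step 6: demand=4,sold=4 ship[1->2]=4 ship[0->1]=5 prod=5 -> inv=[5 10 4]

5 10 4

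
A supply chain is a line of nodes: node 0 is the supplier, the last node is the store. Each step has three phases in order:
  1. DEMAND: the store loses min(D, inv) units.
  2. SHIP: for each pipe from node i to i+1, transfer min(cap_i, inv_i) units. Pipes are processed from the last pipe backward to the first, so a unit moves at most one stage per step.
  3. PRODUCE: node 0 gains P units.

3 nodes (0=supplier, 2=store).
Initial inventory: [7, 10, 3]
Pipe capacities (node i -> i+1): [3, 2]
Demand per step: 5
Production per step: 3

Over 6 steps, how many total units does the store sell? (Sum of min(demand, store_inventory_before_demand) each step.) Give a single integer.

Step 1: sold=3 (running total=3) -> [7 11 2]
Step 2: sold=2 (running total=5) -> [7 12 2]
Step 3: sold=2 (running total=7) -> [7 13 2]
Step 4: sold=2 (running total=9) -> [7 14 2]
Step 5: sold=2 (running total=11) -> [7 15 2]
Step 6: sold=2 (running total=13) -> [7 16 2]

Answer: 13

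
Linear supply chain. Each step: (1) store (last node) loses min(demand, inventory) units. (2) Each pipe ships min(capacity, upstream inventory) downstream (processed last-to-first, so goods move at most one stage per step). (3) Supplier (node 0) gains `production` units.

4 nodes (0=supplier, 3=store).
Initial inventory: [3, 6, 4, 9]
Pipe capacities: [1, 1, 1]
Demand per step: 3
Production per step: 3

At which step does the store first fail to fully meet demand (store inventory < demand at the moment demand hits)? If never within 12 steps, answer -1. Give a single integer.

Step 1: demand=3,sold=3 ship[2->3]=1 ship[1->2]=1 ship[0->1]=1 prod=3 -> [5 6 4 7]
Step 2: demand=3,sold=3 ship[2->3]=1 ship[1->2]=1 ship[0->1]=1 prod=3 -> [7 6 4 5]
Step 3: demand=3,sold=3 ship[2->3]=1 ship[1->2]=1 ship[0->1]=1 prod=3 -> [9 6 4 3]
Step 4: demand=3,sold=3 ship[2->3]=1 ship[1->2]=1 ship[0->1]=1 prod=3 -> [11 6 4 1]
Step 5: demand=3,sold=1 ship[2->3]=1 ship[1->2]=1 ship[0->1]=1 prod=3 -> [13 6 4 1]
Step 6: demand=3,sold=1 ship[2->3]=1 ship[1->2]=1 ship[0->1]=1 prod=3 -> [15 6 4 1]
Step 7: demand=3,sold=1 ship[2->3]=1 ship[1->2]=1 ship[0->1]=1 prod=3 -> [17 6 4 1]
Step 8: demand=3,sold=1 ship[2->3]=1 ship[1->2]=1 ship[0->1]=1 prod=3 -> [19 6 4 1]
Step 9: demand=3,sold=1 ship[2->3]=1 ship[1->2]=1 ship[0->1]=1 prod=3 -> [21 6 4 1]
Step 10: demand=3,sold=1 ship[2->3]=1 ship[1->2]=1 ship[0->1]=1 prod=3 -> [23 6 4 1]
Step 11: demand=3,sold=1 ship[2->3]=1 ship[1->2]=1 ship[0->1]=1 prod=3 -> [25 6 4 1]
Step 12: demand=3,sold=1 ship[2->3]=1 ship[1->2]=1 ship[0->1]=1 prod=3 -> [27 6 4 1]
First stockout at step 5

5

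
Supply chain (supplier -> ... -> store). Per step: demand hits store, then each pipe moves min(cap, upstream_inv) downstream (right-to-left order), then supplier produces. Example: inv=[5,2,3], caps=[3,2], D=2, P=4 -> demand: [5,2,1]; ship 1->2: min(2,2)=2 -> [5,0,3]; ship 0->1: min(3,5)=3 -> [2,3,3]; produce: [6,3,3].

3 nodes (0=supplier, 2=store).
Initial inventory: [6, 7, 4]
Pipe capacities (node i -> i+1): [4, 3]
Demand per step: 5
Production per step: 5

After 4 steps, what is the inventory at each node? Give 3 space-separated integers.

Step 1: demand=5,sold=4 ship[1->2]=3 ship[0->1]=4 prod=5 -> inv=[7 8 3]
Step 2: demand=5,sold=3 ship[1->2]=3 ship[0->1]=4 prod=5 -> inv=[8 9 3]
Step 3: demand=5,sold=3 ship[1->2]=3 ship[0->1]=4 prod=5 -> inv=[9 10 3]
Step 4: demand=5,sold=3 ship[1->2]=3 ship[0->1]=4 prod=5 -> inv=[10 11 3]

10 11 3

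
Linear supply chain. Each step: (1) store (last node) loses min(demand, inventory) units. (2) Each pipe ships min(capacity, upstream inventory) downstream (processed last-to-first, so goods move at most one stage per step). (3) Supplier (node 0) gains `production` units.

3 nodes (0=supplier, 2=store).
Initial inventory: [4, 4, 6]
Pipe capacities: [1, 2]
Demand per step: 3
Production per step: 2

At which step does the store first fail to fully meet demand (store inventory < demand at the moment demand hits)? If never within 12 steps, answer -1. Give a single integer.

Step 1: demand=3,sold=3 ship[1->2]=2 ship[0->1]=1 prod=2 -> [5 3 5]
Step 2: demand=3,sold=3 ship[1->2]=2 ship[0->1]=1 prod=2 -> [6 2 4]
Step 3: demand=3,sold=3 ship[1->2]=2 ship[0->1]=1 prod=2 -> [7 1 3]
Step 4: demand=3,sold=3 ship[1->2]=1 ship[0->1]=1 prod=2 -> [8 1 1]
Step 5: demand=3,sold=1 ship[1->2]=1 ship[0->1]=1 prod=2 -> [9 1 1]
Step 6: demand=3,sold=1 ship[1->2]=1 ship[0->1]=1 prod=2 -> [10 1 1]
Step 7: demand=3,sold=1 ship[1->2]=1 ship[0->1]=1 prod=2 -> [11 1 1]
Step 8: demand=3,sold=1 ship[1->2]=1 ship[0->1]=1 prod=2 -> [12 1 1]
Step 9: demand=3,sold=1 ship[1->2]=1 ship[0->1]=1 prod=2 -> [13 1 1]
Step 10: demand=3,sold=1 ship[1->2]=1 ship[0->1]=1 prod=2 -> [14 1 1]
Step 11: demand=3,sold=1 ship[1->2]=1 ship[0->1]=1 prod=2 -> [15 1 1]
Step 12: demand=3,sold=1 ship[1->2]=1 ship[0->1]=1 prod=2 -> [16 1 1]
First stockout at step 5

5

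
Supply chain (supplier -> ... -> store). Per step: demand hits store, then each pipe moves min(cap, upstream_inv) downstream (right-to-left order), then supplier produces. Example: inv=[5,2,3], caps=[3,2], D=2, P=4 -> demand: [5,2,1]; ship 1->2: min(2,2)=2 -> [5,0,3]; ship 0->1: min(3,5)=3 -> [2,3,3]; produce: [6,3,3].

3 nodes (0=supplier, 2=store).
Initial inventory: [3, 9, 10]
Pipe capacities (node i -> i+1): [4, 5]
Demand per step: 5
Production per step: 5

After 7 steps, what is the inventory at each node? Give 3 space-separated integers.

Step 1: demand=5,sold=5 ship[1->2]=5 ship[0->1]=3 prod=5 -> inv=[5 7 10]
Step 2: demand=5,sold=5 ship[1->2]=5 ship[0->1]=4 prod=5 -> inv=[6 6 10]
Step 3: demand=5,sold=5 ship[1->2]=5 ship[0->1]=4 prod=5 -> inv=[7 5 10]
Step 4: demand=5,sold=5 ship[1->2]=5 ship[0->1]=4 prod=5 -> inv=[8 4 10]
Step 5: demand=5,sold=5 ship[1->2]=4 ship[0->1]=4 prod=5 -> inv=[9 4 9]
Step 6: demand=5,sold=5 ship[1->2]=4 ship[0->1]=4 prod=5 -> inv=[10 4 8]
Step 7: demand=5,sold=5 ship[1->2]=4 ship[0->1]=4 prod=5 -> inv=[11 4 7]

11 4 7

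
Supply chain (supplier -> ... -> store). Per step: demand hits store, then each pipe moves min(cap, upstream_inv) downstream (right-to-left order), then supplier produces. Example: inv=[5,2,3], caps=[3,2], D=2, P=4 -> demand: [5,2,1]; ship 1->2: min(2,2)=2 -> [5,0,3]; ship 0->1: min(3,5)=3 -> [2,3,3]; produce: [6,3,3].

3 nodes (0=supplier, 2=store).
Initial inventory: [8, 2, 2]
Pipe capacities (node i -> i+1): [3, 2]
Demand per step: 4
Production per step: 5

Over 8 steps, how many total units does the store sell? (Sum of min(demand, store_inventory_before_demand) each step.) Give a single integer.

Step 1: sold=2 (running total=2) -> [10 3 2]
Step 2: sold=2 (running total=4) -> [12 4 2]
Step 3: sold=2 (running total=6) -> [14 5 2]
Step 4: sold=2 (running total=8) -> [16 6 2]
Step 5: sold=2 (running total=10) -> [18 7 2]
Step 6: sold=2 (running total=12) -> [20 8 2]
Step 7: sold=2 (running total=14) -> [22 9 2]
Step 8: sold=2 (running total=16) -> [24 10 2]

Answer: 16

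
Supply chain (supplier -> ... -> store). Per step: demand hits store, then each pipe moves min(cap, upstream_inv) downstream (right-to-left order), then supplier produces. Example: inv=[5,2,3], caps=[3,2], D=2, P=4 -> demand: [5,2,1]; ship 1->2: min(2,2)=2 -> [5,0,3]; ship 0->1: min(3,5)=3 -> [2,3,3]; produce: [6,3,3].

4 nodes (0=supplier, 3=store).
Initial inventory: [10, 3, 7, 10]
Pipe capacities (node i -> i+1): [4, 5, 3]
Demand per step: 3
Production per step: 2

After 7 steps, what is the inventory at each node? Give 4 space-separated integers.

Step 1: demand=3,sold=3 ship[2->3]=3 ship[1->2]=3 ship[0->1]=4 prod=2 -> inv=[8 4 7 10]
Step 2: demand=3,sold=3 ship[2->3]=3 ship[1->2]=4 ship[0->1]=4 prod=2 -> inv=[6 4 8 10]
Step 3: demand=3,sold=3 ship[2->3]=3 ship[1->2]=4 ship[0->1]=4 prod=2 -> inv=[4 4 9 10]
Step 4: demand=3,sold=3 ship[2->3]=3 ship[1->2]=4 ship[0->1]=4 prod=2 -> inv=[2 4 10 10]
Step 5: demand=3,sold=3 ship[2->3]=3 ship[1->2]=4 ship[0->1]=2 prod=2 -> inv=[2 2 11 10]
Step 6: demand=3,sold=3 ship[2->3]=3 ship[1->2]=2 ship[0->1]=2 prod=2 -> inv=[2 2 10 10]
Step 7: demand=3,sold=3 ship[2->3]=3 ship[1->2]=2 ship[0->1]=2 prod=2 -> inv=[2 2 9 10]

2 2 9 10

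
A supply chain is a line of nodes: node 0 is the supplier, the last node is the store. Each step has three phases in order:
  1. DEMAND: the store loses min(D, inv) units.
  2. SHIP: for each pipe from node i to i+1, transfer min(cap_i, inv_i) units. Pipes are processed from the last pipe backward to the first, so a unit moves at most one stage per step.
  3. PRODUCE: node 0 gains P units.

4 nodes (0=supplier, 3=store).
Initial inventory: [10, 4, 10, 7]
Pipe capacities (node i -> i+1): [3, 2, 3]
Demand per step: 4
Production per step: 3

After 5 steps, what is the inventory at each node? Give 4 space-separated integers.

Step 1: demand=4,sold=4 ship[2->3]=3 ship[1->2]=2 ship[0->1]=3 prod=3 -> inv=[10 5 9 6]
Step 2: demand=4,sold=4 ship[2->3]=3 ship[1->2]=2 ship[0->1]=3 prod=3 -> inv=[10 6 8 5]
Step 3: demand=4,sold=4 ship[2->3]=3 ship[1->2]=2 ship[0->1]=3 prod=3 -> inv=[10 7 7 4]
Step 4: demand=4,sold=4 ship[2->3]=3 ship[1->2]=2 ship[0->1]=3 prod=3 -> inv=[10 8 6 3]
Step 5: demand=4,sold=3 ship[2->3]=3 ship[1->2]=2 ship[0->1]=3 prod=3 -> inv=[10 9 5 3]

10 9 5 3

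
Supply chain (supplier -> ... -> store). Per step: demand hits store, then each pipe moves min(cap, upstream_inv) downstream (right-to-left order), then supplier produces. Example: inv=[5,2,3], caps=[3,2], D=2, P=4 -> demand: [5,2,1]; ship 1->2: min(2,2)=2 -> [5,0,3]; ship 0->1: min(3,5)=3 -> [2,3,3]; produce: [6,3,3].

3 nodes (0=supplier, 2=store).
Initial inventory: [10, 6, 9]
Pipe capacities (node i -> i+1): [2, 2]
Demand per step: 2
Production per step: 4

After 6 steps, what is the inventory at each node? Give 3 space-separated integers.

Step 1: demand=2,sold=2 ship[1->2]=2 ship[0->1]=2 prod=4 -> inv=[12 6 9]
Step 2: demand=2,sold=2 ship[1->2]=2 ship[0->1]=2 prod=4 -> inv=[14 6 9]
Step 3: demand=2,sold=2 ship[1->2]=2 ship[0->1]=2 prod=4 -> inv=[16 6 9]
Step 4: demand=2,sold=2 ship[1->2]=2 ship[0->1]=2 prod=4 -> inv=[18 6 9]
Step 5: demand=2,sold=2 ship[1->2]=2 ship[0->1]=2 prod=4 -> inv=[20 6 9]
Step 6: demand=2,sold=2 ship[1->2]=2 ship[0->1]=2 prod=4 -> inv=[22 6 9]

22 6 9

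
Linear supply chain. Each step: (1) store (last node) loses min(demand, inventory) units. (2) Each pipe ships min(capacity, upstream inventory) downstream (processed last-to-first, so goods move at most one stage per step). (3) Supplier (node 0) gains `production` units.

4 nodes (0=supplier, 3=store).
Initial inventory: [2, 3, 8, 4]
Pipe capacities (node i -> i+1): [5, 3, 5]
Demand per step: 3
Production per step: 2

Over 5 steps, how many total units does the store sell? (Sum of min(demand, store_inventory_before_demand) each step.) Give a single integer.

Step 1: sold=3 (running total=3) -> [2 2 6 6]
Step 2: sold=3 (running total=6) -> [2 2 3 8]
Step 3: sold=3 (running total=9) -> [2 2 2 8]
Step 4: sold=3 (running total=12) -> [2 2 2 7]
Step 5: sold=3 (running total=15) -> [2 2 2 6]

Answer: 15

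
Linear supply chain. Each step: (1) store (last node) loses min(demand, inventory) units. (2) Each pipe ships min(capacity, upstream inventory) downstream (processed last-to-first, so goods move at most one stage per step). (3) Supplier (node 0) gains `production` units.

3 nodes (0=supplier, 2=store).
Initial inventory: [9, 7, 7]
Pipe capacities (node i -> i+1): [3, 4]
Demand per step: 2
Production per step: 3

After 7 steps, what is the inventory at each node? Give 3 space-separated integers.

Step 1: demand=2,sold=2 ship[1->2]=4 ship[0->1]=3 prod=3 -> inv=[9 6 9]
Step 2: demand=2,sold=2 ship[1->2]=4 ship[0->1]=3 prod=3 -> inv=[9 5 11]
Step 3: demand=2,sold=2 ship[1->2]=4 ship[0->1]=3 prod=3 -> inv=[9 4 13]
Step 4: demand=2,sold=2 ship[1->2]=4 ship[0->1]=3 prod=3 -> inv=[9 3 15]
Step 5: demand=2,sold=2 ship[1->2]=3 ship[0->1]=3 prod=3 -> inv=[9 3 16]
Step 6: demand=2,sold=2 ship[1->2]=3 ship[0->1]=3 prod=3 -> inv=[9 3 17]
Step 7: demand=2,sold=2 ship[1->2]=3 ship[0->1]=3 prod=3 -> inv=[9 3 18]

9 3 18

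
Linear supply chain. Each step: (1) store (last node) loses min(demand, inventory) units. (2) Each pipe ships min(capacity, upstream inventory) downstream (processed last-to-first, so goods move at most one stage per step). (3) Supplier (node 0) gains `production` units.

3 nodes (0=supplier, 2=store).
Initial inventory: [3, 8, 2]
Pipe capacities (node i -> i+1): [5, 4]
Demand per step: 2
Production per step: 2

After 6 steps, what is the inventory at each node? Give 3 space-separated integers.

Step 1: demand=2,sold=2 ship[1->2]=4 ship[0->1]=3 prod=2 -> inv=[2 7 4]
Step 2: demand=2,sold=2 ship[1->2]=4 ship[0->1]=2 prod=2 -> inv=[2 5 6]
Step 3: demand=2,sold=2 ship[1->2]=4 ship[0->1]=2 prod=2 -> inv=[2 3 8]
Step 4: demand=2,sold=2 ship[1->2]=3 ship[0->1]=2 prod=2 -> inv=[2 2 9]
Step 5: demand=2,sold=2 ship[1->2]=2 ship[0->1]=2 prod=2 -> inv=[2 2 9]
Step 6: demand=2,sold=2 ship[1->2]=2 ship[0->1]=2 prod=2 -> inv=[2 2 9]

2 2 9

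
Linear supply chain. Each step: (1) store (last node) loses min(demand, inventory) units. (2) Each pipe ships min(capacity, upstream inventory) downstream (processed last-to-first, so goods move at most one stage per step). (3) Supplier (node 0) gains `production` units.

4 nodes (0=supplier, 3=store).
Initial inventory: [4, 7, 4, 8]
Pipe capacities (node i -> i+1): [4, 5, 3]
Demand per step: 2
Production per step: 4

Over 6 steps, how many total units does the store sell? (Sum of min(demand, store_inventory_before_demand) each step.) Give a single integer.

Step 1: sold=2 (running total=2) -> [4 6 6 9]
Step 2: sold=2 (running total=4) -> [4 5 8 10]
Step 3: sold=2 (running total=6) -> [4 4 10 11]
Step 4: sold=2 (running total=8) -> [4 4 11 12]
Step 5: sold=2 (running total=10) -> [4 4 12 13]
Step 6: sold=2 (running total=12) -> [4 4 13 14]

Answer: 12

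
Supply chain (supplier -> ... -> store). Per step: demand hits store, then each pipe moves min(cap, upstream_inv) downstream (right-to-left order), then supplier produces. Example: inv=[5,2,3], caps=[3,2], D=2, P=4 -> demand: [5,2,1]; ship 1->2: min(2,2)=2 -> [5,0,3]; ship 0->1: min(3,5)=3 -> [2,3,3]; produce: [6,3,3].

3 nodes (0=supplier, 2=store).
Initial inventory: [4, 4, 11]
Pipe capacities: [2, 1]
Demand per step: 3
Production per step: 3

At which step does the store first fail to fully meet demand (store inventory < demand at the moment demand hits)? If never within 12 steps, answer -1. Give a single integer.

Step 1: demand=3,sold=3 ship[1->2]=1 ship[0->1]=2 prod=3 -> [5 5 9]
Step 2: demand=3,sold=3 ship[1->2]=1 ship[0->1]=2 prod=3 -> [6 6 7]
Step 3: demand=3,sold=3 ship[1->2]=1 ship[0->1]=2 prod=3 -> [7 7 5]
Step 4: demand=3,sold=3 ship[1->2]=1 ship[0->1]=2 prod=3 -> [8 8 3]
Step 5: demand=3,sold=3 ship[1->2]=1 ship[0->1]=2 prod=3 -> [9 9 1]
Step 6: demand=3,sold=1 ship[1->2]=1 ship[0->1]=2 prod=3 -> [10 10 1]
Step 7: demand=3,sold=1 ship[1->2]=1 ship[0->1]=2 prod=3 -> [11 11 1]
Step 8: demand=3,sold=1 ship[1->2]=1 ship[0->1]=2 prod=3 -> [12 12 1]
Step 9: demand=3,sold=1 ship[1->2]=1 ship[0->1]=2 prod=3 -> [13 13 1]
Step 10: demand=3,sold=1 ship[1->2]=1 ship[0->1]=2 prod=3 -> [14 14 1]
Step 11: demand=3,sold=1 ship[1->2]=1 ship[0->1]=2 prod=3 -> [15 15 1]
Step 12: demand=3,sold=1 ship[1->2]=1 ship[0->1]=2 prod=3 -> [16 16 1]
First stockout at step 6

6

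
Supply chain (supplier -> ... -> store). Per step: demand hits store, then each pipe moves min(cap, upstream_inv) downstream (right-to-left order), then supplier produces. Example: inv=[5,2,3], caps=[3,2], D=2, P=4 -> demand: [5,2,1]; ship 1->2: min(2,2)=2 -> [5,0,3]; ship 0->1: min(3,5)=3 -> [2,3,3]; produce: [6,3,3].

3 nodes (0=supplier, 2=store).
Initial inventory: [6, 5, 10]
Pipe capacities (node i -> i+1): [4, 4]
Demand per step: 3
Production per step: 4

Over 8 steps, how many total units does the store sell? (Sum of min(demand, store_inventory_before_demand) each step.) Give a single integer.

Answer: 24

Derivation:
Step 1: sold=3 (running total=3) -> [6 5 11]
Step 2: sold=3 (running total=6) -> [6 5 12]
Step 3: sold=3 (running total=9) -> [6 5 13]
Step 4: sold=3 (running total=12) -> [6 5 14]
Step 5: sold=3 (running total=15) -> [6 5 15]
Step 6: sold=3 (running total=18) -> [6 5 16]
Step 7: sold=3 (running total=21) -> [6 5 17]
Step 8: sold=3 (running total=24) -> [6 5 18]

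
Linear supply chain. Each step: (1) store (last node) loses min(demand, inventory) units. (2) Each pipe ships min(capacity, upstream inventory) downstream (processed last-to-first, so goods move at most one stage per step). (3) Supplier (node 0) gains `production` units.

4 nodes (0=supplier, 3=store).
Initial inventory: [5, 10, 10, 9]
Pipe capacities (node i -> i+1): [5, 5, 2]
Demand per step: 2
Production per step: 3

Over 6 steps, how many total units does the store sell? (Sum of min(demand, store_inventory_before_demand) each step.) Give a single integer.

Step 1: sold=2 (running total=2) -> [3 10 13 9]
Step 2: sold=2 (running total=4) -> [3 8 16 9]
Step 3: sold=2 (running total=6) -> [3 6 19 9]
Step 4: sold=2 (running total=8) -> [3 4 22 9]
Step 5: sold=2 (running total=10) -> [3 3 24 9]
Step 6: sold=2 (running total=12) -> [3 3 25 9]

Answer: 12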